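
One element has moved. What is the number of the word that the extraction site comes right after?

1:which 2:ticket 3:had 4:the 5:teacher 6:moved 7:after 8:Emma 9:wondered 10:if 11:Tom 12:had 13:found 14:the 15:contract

The displaced element is "which ticket" (word 2).
It functions as the direct object of "moved", so the gap sits immediately after word 6 ("moved").
Base order: The teacher had moved which ticket after Emma wondered if Tom had found the contract.

6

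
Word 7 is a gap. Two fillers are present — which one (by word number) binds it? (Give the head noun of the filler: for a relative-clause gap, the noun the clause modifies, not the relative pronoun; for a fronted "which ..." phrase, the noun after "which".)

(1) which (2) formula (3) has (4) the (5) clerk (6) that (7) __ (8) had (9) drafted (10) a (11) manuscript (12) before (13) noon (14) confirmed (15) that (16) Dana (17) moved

5

The marked gap is inside the relative clause, the subject of "drafted".
Its filler is the head noun "clerk" (via "that"), at word 5.
(The other dependency links word 2 to a gap after word 17.)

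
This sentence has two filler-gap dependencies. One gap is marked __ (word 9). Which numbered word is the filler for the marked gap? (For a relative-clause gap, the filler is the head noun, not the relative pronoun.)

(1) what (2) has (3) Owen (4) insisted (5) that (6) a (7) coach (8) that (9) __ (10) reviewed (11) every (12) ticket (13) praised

The marked gap is inside the relative clause, the subject of "reviewed".
Its filler is the head noun "coach" (via "that"), at word 7.
(The other dependency links word 1 to a gap after word 13.)

7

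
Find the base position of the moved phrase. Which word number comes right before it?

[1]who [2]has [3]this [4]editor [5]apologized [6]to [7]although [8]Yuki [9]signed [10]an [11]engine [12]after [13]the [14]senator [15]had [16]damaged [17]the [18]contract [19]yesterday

The displaced element is "who" (word 1).
It functions as the object of the preposition "to" of "apologized", so the gap sits immediately after word 6 ("to").
Base order: This editor has apologized to who although Yuki signed an engine after the senator had damaged the contract yesterday.

6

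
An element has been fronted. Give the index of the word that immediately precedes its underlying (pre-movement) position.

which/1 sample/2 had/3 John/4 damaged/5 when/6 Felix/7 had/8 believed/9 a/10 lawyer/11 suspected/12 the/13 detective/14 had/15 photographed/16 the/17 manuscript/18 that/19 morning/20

The displaced element is "which sample" (word 2).
It functions as the direct object of "damaged", so the gap sits immediately after word 5 ("damaged").
Base order: John had damaged which sample when Felix had believed a lawyer suspected the detective had photographed the manuscript that morning.

5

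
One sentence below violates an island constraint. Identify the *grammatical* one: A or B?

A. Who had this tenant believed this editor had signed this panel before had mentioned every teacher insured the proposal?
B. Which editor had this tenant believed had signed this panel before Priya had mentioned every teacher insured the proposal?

B

In A, the wh-phrase is extracted from inside an adjunct island (introduced by "before"), which blocks movement.
In B, the extraction path crosses only that-complement boundaries, which are transparent.
So B is grammatical.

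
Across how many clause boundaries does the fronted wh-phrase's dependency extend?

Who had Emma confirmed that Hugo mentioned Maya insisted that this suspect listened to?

"who" is extracted from the PP object of "listened".
Boundaries crossed, outermost first: [that], [Ø], [that] — 3 in total.

3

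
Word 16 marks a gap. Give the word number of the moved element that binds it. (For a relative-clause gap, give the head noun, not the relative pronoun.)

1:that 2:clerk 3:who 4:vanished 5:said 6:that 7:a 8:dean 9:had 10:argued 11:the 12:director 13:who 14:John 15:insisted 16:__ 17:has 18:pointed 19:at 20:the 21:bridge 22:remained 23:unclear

12

The gap at 16 is the subject of "pointed", inside a relative clause.
The relative pronoun is "who" (word 13); it is bound by the head noun immediately before it.
Its filler is the head noun "director", at word 12.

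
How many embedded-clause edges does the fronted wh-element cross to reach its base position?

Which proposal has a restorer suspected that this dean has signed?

"which proposal" is extracted from the object of "signed".
Boundaries crossed, outermost first: [that] — 1 in total.

1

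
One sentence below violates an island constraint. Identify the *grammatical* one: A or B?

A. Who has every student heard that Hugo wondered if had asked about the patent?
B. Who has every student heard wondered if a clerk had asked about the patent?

B

In A, the wh-phrase is extracted from inside a wh-island (introduced by "if"), which blocks movement.
In B, the extraction path crosses only that-complement boundaries, which are transparent.
So B is grammatical.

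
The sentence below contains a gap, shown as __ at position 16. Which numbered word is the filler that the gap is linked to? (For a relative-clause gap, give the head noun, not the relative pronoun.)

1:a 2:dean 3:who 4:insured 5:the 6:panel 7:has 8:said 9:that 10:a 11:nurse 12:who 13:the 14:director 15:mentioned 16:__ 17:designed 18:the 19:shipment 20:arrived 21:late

The gap at 16 is the subject of "designed", inside a relative clause.
The relative pronoun is "who" (word 12); it is bound by the head noun immediately before it.
Its filler is the head noun "nurse", at word 11.

11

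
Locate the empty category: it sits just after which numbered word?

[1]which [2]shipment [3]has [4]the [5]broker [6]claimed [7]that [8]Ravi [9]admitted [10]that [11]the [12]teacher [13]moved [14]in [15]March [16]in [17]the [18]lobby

13

The displaced element is "which shipment" (word 2).
It is linked across 2 clause boundaries (that → that).
It functions as the direct object of "moved", so the gap sits immediately after word 13 ("moved").
Base order: The broker has claimed that Ravi admitted that the teacher moved which shipment in March in the lobby.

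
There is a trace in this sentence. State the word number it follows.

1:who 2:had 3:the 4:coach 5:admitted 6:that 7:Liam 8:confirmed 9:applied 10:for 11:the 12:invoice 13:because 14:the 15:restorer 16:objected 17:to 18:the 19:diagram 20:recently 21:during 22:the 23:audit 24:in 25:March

8

The displaced element is "who" (word 1).
It is linked across 2 clause boundaries (that → Ø).
It functions as the subject of "applied", so the gap sits immediately after word 8 ("confirmed").
Base order: The coach had admitted that Liam confirmed that who applied for the invoice because the restorer objected to the diagram recently during the audit in March.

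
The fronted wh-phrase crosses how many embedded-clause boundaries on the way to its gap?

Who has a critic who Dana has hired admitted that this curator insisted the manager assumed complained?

"who" is extracted from the subject of "complained".
Boundaries crossed, outermost first: [that], [Ø], [Ø] — 3 in total.

3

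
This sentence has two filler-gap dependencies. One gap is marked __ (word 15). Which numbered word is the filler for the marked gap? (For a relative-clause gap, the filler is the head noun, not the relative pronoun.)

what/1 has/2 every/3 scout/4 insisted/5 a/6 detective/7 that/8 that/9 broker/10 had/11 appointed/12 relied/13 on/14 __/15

1

The marked gap is the object of the preposition "on" of "relied".
Its filler is the fronted wh-phrase "what", at word 1.
(The other dependency links word 7 to a gap after word 12.)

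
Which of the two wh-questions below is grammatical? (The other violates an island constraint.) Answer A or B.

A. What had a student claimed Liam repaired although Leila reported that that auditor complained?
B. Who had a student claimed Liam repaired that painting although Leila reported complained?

A

In B, the wh-phrase is extracted from inside an adjunct island (introduced by "although"), which blocks movement.
In A, the extraction path crosses only that-complement boundaries, which are transparent.
So A is grammatical.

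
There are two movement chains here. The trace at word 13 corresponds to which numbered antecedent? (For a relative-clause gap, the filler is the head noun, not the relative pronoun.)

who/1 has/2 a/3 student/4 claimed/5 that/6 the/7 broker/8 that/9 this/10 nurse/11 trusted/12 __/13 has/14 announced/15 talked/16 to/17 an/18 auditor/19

8

The marked gap is inside the relative clause, the direct object of "trusted".
Its filler is the head noun "broker" (via "that"), at word 8.
(The other dependency links word 1 to a gap after word 15.)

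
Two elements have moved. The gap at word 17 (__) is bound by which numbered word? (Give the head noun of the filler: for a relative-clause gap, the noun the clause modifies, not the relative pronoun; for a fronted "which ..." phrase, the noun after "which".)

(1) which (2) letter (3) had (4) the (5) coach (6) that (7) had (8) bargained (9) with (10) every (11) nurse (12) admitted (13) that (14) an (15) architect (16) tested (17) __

2

The marked gap is the direct object of "tested".
Its filler is the fronted wh-phrase "which letter", at word 2.
(The other dependency links word 5 to a gap after word 6.)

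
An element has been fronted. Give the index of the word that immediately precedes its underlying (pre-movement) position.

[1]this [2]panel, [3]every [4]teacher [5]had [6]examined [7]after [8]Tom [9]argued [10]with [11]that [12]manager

6

The displaced element is "this panel" (word 2).
It functions as the direct object of "examined", so the gap sits immediately after word 6 ("examined").
Base order: Every teacher had examined this panel after Tom argued with that manager.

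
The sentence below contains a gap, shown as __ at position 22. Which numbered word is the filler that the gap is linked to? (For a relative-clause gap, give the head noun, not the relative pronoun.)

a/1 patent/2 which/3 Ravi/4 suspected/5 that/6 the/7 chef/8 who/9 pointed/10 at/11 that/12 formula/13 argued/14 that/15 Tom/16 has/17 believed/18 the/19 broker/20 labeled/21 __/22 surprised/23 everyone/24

The gap at 22 is the object of "labeled", inside a relative clause.
The relative pronoun is "which" (word 3); it is bound by the head noun immediately before it.
Its filler is the head noun "patent", at word 2.

2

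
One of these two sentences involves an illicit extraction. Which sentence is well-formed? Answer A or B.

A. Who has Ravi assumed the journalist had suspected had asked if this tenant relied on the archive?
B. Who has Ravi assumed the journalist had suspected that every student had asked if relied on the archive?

In B, the wh-phrase is extracted from inside a wh-island (introduced by "if"), which blocks movement.
In A, the extraction path crosses only that-complement boundaries, which are transparent.
So A is grammatical.

A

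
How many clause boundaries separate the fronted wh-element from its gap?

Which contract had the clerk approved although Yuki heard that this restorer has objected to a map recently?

"which contract" originates inside the matrix clause — no clause boundary is crossed.

0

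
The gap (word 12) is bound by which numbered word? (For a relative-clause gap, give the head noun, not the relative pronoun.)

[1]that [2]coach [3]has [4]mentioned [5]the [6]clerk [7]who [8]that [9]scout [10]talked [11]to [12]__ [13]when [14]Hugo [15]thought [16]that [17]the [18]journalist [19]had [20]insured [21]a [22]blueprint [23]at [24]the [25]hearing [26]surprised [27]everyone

The gap at 12 is the prepositional object of "talked", inside a relative clause.
The relative pronoun is "who" (word 7); it is bound by the head noun immediately before it.
Its filler is the head noun "clerk", at word 6.

6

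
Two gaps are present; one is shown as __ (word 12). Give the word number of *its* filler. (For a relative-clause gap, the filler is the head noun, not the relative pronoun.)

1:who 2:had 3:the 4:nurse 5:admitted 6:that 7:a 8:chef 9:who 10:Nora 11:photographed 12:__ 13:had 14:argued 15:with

The marked gap is inside the relative clause, the direct object of "photographed".
Its filler is the head noun "chef" (via "who"), at word 8.
(The other dependency links word 1 to a gap after word 15.)

8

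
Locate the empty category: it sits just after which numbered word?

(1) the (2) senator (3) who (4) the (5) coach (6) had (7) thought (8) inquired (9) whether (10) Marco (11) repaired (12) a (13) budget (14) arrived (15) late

The displaced element is "the senator" (word 2).
It is linked across 1 clause boundary (Ø).
It functions as the subject of "inquired", so the gap sits immediately after word 7 ("thought").
Base order: The coach had thought that the senator inquired whether Marco repaired a budget.

7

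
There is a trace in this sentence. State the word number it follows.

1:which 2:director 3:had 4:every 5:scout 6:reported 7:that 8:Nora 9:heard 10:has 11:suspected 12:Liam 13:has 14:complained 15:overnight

9

The displaced element is "which director" (word 2).
It is linked across 2 clause boundaries (that → Ø).
It functions as the subject of "suspected", so the gap sits immediately after word 9 ("heard").
Base order: Every scout had reported that Nora heard that which director has suspected Liam has complained overnight.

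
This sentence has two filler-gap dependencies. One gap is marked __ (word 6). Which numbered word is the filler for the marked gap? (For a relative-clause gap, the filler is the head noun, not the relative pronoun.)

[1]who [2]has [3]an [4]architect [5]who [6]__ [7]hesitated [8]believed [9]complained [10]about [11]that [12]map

The marked gap is inside the relative clause, the subject of "hesitated".
Its filler is the head noun "architect" (via "who"), at word 4.
(The other dependency links word 1 to a gap after word 8.)

4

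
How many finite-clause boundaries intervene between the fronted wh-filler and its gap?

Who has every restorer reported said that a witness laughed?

"who" is extracted from the subject of "said".
Boundaries crossed, outermost first: [Ø] — 1 in total.

1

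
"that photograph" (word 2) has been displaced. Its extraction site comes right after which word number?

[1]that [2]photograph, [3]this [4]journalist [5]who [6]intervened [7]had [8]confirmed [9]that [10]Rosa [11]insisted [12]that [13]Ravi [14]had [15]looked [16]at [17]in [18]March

The displaced element is "that photograph" (word 2).
It is linked across 2 clause boundaries (that → that).
It functions as the object of the preposition "at" of "looked", so the gap sits immediately after word 16 ("at").
Base order: This journalist who intervened had confirmed that Rosa insisted that Ravi had looked at that photograph in March.

16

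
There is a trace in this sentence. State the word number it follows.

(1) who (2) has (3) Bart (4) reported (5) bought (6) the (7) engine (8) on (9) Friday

The displaced element is "who" (word 1).
It is linked across 1 clause boundary (Ø).
It functions as the subject of "bought", so the gap sits immediately after word 4 ("reported").
Base order: Bart has reported that who bought the engine on Friday.

4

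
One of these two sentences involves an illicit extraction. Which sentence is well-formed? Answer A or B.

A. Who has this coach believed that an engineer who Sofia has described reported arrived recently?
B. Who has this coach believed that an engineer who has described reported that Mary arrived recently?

A

In B, the wh-phrase is extracted from inside a complex-NP island (relative clause) (introduced by "who"), which blocks movement.
In A, the extraction path crosses only that-complement boundaries, which are transparent.
So A is grammatical.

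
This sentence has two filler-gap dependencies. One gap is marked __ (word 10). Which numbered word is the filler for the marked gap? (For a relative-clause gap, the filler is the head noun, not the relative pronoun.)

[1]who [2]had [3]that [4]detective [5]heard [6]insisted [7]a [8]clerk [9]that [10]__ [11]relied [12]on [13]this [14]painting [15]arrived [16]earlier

The marked gap is inside the relative clause, the subject of "relied".
Its filler is the head noun "clerk" (via "that"), at word 8.
(The other dependency links word 1 to a gap after word 5.)

8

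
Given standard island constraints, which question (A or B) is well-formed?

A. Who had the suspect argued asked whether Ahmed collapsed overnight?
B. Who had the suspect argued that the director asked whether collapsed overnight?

A

In B, the wh-phrase is extracted from inside a wh-island (introduced by "whether"), which blocks movement.
In A, the extraction path crosses only that-complement boundaries, which are transparent.
So A is grammatical.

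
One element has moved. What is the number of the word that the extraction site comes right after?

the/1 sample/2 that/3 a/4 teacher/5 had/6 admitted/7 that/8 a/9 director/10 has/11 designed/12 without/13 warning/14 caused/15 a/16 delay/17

The displaced element is "the sample" (word 2).
It is linked across 1 clause boundary (that).
It functions as the direct object of "designed", so the gap sits immediately after word 12 ("designed").
Base order: A teacher had admitted that a director has designed the sample without warning.

12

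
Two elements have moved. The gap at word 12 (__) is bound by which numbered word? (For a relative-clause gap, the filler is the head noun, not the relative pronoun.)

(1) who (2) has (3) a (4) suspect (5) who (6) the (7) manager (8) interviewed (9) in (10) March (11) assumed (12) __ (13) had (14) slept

The marked gap is the subject of "slept".
Its filler is the fronted wh-phrase "who", at word 1.
(The other dependency links word 4 to a gap after word 8.)

1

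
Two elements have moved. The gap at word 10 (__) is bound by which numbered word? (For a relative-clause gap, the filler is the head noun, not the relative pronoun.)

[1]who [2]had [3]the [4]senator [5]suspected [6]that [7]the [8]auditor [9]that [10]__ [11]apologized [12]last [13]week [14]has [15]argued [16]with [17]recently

8

The marked gap is inside the relative clause, the subject of "apologized".
Its filler is the head noun "auditor" (via "that"), at word 8.
(The other dependency links word 1 to a gap after word 16.)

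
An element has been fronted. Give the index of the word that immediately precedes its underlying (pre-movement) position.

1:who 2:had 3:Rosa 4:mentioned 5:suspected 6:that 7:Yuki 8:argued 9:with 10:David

The displaced element is "who" (word 1).
It is linked across 1 clause boundary (Ø).
It functions as the subject of "suspected", so the gap sits immediately after word 4 ("mentioned").
Base order: Rosa had mentioned that who suspected that Yuki argued with David.

4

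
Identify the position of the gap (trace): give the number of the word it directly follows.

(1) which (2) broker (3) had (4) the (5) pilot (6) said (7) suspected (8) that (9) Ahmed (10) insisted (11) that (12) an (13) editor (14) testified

6

The displaced element is "which broker" (word 2).
It is linked across 1 clause boundary (Ø).
It functions as the subject of "suspected", so the gap sits immediately after word 6 ("said").
Base order: The pilot had said that which broker suspected that Ahmed insisted that an editor testified.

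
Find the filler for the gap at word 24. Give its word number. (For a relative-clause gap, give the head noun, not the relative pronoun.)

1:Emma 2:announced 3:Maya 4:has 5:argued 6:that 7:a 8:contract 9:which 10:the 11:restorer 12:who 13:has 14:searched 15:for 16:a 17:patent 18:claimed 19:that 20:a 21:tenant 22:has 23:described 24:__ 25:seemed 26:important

The gap at 24 is the object of "described", inside a relative clause.
The relative pronoun is "which" (word 9); it is bound by the head noun immediately before it.
Its filler is the head noun "contract", at word 8.

8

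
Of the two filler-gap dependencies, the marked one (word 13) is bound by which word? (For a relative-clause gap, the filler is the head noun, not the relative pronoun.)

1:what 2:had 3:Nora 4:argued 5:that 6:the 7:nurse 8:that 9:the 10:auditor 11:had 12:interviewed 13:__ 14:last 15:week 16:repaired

7

The marked gap is inside the relative clause, the direct object of "interviewed".
Its filler is the head noun "nurse" (via "that"), at word 7.
(The other dependency links word 1 to a gap after word 16.)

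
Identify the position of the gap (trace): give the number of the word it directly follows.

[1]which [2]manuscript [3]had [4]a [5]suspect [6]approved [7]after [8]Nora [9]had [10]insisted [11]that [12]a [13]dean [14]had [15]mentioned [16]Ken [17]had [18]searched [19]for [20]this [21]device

6

The displaced element is "which manuscript" (word 2).
It functions as the direct object of "approved", so the gap sits immediately after word 6 ("approved").
Base order: A suspect had approved which manuscript after Nora had insisted that a dean had mentioned Ken had searched for this device.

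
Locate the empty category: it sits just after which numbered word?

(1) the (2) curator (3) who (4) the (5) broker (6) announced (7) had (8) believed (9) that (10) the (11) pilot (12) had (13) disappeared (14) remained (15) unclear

6

The displaced element is "the curator" (word 2).
It is linked across 1 clause boundary (Ø).
It functions as the subject of "believed", so the gap sits immediately after word 6 ("announced").
Base order: The broker announced that the curator had believed that the pilot had disappeared.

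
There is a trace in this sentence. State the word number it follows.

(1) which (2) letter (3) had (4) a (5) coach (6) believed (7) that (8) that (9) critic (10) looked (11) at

The displaced element is "which letter" (word 2).
It is linked across 1 clause boundary (that).
It functions as the object of the preposition "at" of "looked", so the gap sits immediately after word 11 ("at").
Base order: A coach had believed that that critic looked at which letter.

11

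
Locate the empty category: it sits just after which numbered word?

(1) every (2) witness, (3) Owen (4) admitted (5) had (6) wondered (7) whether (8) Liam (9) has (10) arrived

The displaced element is "every witness" (word 2).
It is linked across 1 clause boundary (Ø).
It functions as the subject of "wondered", so the gap sits immediately after word 4 ("admitted").
Base order: Owen admitted every witness had wondered whether Liam has arrived.

4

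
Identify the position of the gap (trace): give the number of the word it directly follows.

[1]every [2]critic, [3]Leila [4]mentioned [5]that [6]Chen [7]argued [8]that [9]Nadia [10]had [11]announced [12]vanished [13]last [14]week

The displaced element is "every critic" (word 2).
It is linked across 3 clause boundaries (that → that → Ø).
It functions as the subject of "vanished", so the gap sits immediately after word 11 ("announced").
Base order: Leila mentioned that Chen argued that Nadia had announced every critic vanished last week.

11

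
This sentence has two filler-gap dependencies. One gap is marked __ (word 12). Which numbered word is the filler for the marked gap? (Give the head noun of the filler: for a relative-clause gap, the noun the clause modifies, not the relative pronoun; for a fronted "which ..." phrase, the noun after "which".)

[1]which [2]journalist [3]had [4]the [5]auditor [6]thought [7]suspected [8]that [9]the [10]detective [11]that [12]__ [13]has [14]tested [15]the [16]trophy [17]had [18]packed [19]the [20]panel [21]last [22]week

The marked gap is inside the relative clause, the subject of "tested".
Its filler is the head noun "detective" (via "that"), at word 10.
(The other dependency links word 2 to a gap after word 6.)

10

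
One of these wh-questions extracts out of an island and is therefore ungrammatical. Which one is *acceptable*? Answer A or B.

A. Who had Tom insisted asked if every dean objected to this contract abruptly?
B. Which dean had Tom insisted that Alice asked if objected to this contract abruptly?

A

In B, the wh-phrase is extracted from inside a wh-island (introduced by "if"), which blocks movement.
In A, the extraction path crosses only that-complement boundaries, which are transparent.
So A is grammatical.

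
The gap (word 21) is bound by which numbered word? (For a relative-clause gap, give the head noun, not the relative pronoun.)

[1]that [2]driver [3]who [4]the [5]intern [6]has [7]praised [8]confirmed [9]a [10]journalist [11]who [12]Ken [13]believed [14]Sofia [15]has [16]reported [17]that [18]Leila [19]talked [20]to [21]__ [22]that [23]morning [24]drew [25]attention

10

The gap at 21 is the prepositional object of "talked", inside a relative clause.
The relative pronoun is "who" (word 11); it is bound by the head noun immediately before it.
Its filler is the head noun "journalist", at word 10.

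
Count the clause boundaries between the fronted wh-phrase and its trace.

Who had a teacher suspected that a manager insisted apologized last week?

2

"who" is extracted from the subject of "apologized".
Boundaries crossed, outermost first: [that], [Ø] — 2 in total.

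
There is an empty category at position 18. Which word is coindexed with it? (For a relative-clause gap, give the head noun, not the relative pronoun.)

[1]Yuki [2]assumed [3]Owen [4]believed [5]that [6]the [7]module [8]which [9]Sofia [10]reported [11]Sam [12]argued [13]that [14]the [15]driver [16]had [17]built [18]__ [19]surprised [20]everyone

The gap at 18 is the object of "built", inside a relative clause.
The relative pronoun is "which" (word 8); it is bound by the head noun immediately before it.
Its filler is the head noun "module", at word 7.

7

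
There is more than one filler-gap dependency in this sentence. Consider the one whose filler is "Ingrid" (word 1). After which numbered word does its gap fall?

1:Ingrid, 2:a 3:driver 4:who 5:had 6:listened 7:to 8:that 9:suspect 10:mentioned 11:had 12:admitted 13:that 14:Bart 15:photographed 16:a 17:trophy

The displaced element is "Ingrid" (word 1).
It is linked across 1 clause boundary (Ø).
It functions as the subject of "admitted", so the gap sits immediately after word 10 ("mentioned").
Base order: A driver who had listened to that suspect mentioned that Ingrid had admitted that Bart photographed a trophy.

10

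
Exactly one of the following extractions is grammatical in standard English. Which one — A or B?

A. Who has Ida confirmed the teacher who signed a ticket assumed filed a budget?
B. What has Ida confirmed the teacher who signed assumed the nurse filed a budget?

A

In B, the wh-phrase is extracted from inside a complex-NP island (relative clause) (introduced by "who"), which blocks movement.
In A, the extraction path crosses only that-complement boundaries, which are transparent.
So A is grammatical.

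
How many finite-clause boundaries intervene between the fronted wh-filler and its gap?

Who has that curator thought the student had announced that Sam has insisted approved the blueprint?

3

"who" is extracted from the subject of "approved".
Boundaries crossed, outermost first: [Ø], [that], [Ø] — 3 in total.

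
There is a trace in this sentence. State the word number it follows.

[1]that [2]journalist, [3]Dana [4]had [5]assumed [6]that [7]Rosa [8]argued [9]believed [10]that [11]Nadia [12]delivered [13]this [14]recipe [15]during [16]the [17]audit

8

The displaced element is "that journalist" (word 2).
It is linked across 2 clause boundaries (that → Ø).
It functions as the subject of "believed", so the gap sits immediately after word 8 ("argued").
Base order: Dana had assumed that Rosa argued that that journalist believed that Nadia delivered this recipe during the audit.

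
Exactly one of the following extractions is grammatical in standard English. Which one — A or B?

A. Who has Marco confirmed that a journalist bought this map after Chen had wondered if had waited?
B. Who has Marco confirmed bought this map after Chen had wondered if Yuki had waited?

In A, the wh-phrase is extracted from inside an adjunct island (introduced by "after"), which blocks movement.
In B, the extraction path crosses only that-complement boundaries, which are transparent.
So B is grammatical.

B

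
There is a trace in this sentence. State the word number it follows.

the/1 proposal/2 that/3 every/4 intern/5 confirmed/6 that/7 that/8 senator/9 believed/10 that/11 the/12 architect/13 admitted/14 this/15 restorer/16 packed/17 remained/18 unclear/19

The displaced element is "the proposal" (word 2).
It is linked across 3 clause boundaries (that → that → Ø).
It functions as the direct object of "packed", so the gap sits immediately after word 17 ("packed").
Base order: Every intern confirmed that that senator believed that the architect admitted this restorer packed the proposal.

17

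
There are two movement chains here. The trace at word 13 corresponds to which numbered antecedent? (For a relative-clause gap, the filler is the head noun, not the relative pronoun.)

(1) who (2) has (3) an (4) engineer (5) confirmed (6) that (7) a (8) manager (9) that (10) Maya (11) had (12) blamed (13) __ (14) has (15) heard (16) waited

8

The marked gap is inside the relative clause, the direct object of "blamed".
Its filler is the head noun "manager" (via "that"), at word 8.
(The other dependency links word 1 to a gap after word 15.)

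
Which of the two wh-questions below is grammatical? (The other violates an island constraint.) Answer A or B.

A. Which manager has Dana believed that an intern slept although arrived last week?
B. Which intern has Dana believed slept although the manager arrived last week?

In A, the wh-phrase is extracted from inside an adjunct island (introduced by "although"), which blocks movement.
In B, the extraction path crosses only that-complement boundaries, which are transparent.
So B is grammatical.

B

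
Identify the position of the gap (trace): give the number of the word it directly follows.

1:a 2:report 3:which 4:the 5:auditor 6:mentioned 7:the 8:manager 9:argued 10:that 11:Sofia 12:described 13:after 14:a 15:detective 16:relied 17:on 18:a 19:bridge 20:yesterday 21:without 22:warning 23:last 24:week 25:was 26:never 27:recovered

The displaced element is "a report" (word 2).
It is linked across 2 clause boundaries (Ø → that).
It functions as the direct object of "described", so the gap sits immediately after word 12 ("described").
Base order: The auditor mentioned the manager argued that Sofia described a report after a detective relied on a bridge yesterday without warning last week.

12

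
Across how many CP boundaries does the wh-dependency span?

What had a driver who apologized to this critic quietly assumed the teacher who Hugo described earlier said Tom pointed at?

2

"what" is extracted from the PP object of "pointed".
Boundaries crossed, outermost first: [Ø], [Ø] — 2 in total.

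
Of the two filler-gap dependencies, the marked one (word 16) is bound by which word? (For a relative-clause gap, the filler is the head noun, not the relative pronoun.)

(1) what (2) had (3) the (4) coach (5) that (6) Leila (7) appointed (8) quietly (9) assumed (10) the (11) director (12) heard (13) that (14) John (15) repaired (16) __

1

The marked gap is the direct object of "repaired".
Its filler is the fronted wh-phrase "what", at word 1.
(The other dependency links word 4 to a gap after word 7.)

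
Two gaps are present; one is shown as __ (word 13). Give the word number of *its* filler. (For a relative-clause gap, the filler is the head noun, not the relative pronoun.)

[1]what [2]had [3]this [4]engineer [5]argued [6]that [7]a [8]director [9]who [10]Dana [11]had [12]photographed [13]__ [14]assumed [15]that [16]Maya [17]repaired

The marked gap is inside the relative clause, the direct object of "photographed".
Its filler is the head noun "director" (via "who"), at word 8.
(The other dependency links word 1 to a gap after word 17.)

8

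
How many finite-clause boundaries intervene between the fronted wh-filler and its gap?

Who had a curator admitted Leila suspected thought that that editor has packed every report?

"who" is extracted from the subject of "thought".
Boundaries crossed, outermost first: [Ø], [Ø] — 2 in total.

2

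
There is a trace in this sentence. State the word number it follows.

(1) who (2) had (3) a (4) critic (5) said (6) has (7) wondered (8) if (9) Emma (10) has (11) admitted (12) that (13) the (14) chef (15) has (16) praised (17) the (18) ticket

The displaced element is "who" (word 1).
It is linked across 1 clause boundary (Ø).
It functions as the subject of "wondered", so the gap sits immediately after word 5 ("said").
Base order: A critic had said that who has wondered if Emma has admitted that the chef has praised the ticket.

5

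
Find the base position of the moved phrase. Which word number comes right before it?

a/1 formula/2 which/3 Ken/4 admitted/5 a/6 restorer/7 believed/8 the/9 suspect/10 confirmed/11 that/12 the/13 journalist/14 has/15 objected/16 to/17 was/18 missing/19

The displaced element is "a formula" (word 2).
It is linked across 3 clause boundaries (Ø → Ø → that).
It functions as the object of the preposition "to" of "objected", so the gap sits immediately after word 17 ("to").
Base order: Ken admitted a restorer believed the suspect confirmed that the journalist has objected to a formula.

17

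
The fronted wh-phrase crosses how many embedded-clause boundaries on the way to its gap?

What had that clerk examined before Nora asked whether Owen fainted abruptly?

0

"what" originates inside the matrix clause — no clause boundary is crossed.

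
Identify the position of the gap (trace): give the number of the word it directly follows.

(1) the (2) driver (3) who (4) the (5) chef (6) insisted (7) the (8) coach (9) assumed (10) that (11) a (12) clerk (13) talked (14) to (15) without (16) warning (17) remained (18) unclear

14

The displaced element is "the driver" (word 2).
It is linked across 2 clause boundaries (Ø → that).
It functions as the object of the preposition "to" of "talked", so the gap sits immediately after word 14 ("to").
Base order: The chef insisted the coach assumed that a clerk talked to the driver without warning.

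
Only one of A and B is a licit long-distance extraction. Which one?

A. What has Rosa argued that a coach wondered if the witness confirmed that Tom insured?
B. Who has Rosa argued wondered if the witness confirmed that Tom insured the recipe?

In A, the wh-phrase is extracted from inside a wh-island (introduced by "if"), which blocks movement.
In B, the extraction path crosses only that-complement boundaries, which are transparent.
So B is grammatical.

B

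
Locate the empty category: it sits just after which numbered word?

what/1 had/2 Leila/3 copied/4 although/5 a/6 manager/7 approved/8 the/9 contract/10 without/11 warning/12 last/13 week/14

The displaced element is "what" (word 1).
It functions as the direct object of "copied", so the gap sits immediately after word 4 ("copied").
Base order: Leila had copied what although a manager approved the contract without warning last week.

4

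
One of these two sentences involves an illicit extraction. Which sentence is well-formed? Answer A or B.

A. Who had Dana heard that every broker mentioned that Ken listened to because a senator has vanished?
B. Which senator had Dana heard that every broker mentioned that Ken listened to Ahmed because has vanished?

In B, the wh-phrase is extracted from inside an adjunct island (introduced by "because"), which blocks movement.
In A, the extraction path crosses only that-complement boundaries, which are transparent.
So A is grammatical.

A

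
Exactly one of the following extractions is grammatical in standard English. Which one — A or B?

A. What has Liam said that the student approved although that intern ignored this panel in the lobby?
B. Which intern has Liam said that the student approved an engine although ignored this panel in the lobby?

A

In B, the wh-phrase is extracted from inside an adjunct island (introduced by "although"), which blocks movement.
In A, the extraction path crosses only that-complement boundaries, which are transparent.
So A is grammatical.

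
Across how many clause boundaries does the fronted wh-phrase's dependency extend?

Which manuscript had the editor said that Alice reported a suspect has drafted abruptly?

2

"which manuscript" is extracted from the object of "drafted".
Boundaries crossed, outermost first: [that], [Ø] — 2 in total.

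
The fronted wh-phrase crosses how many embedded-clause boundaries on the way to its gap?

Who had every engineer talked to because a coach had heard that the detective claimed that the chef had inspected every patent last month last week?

"who" originates inside the matrix clause — no clause boundary is crossed.

0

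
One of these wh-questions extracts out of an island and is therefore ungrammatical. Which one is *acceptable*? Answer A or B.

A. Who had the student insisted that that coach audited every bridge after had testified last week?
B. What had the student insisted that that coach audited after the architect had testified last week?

In A, the wh-phrase is extracted from inside an adjunct island (introduced by "after"), which blocks movement.
In B, the extraction path crosses only that-complement boundaries, which are transparent.
So B is grammatical.

B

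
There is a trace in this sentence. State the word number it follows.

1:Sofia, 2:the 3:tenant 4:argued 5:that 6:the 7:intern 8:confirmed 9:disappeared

The displaced element is "Sofia" (word 1).
It is linked across 2 clause boundaries (that → Ø).
It functions as the subject of "disappeared", so the gap sits immediately after word 8 ("confirmed").
Base order: The tenant argued that the intern confirmed that Sofia disappeared.

8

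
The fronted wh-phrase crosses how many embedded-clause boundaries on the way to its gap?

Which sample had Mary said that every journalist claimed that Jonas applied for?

"which sample" is extracted from the PP object of "applied".
Boundaries crossed, outermost first: [that], [that] — 2 in total.

2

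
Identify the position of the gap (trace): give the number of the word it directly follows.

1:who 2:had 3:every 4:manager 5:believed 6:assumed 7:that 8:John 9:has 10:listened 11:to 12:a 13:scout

5

The displaced element is "who" (word 1).
It is linked across 1 clause boundary (Ø).
It functions as the subject of "assumed", so the gap sits immediately after word 5 ("believed").
Base order: Every manager had believed that who assumed that John has listened to a scout.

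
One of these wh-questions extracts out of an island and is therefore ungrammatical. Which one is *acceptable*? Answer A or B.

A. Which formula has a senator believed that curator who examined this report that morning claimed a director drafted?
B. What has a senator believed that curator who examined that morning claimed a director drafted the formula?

In B, the wh-phrase is extracted from inside a complex-NP island (relative clause) (introduced by "who"), which blocks movement.
In A, the extraction path crosses only that-complement boundaries, which are transparent.
So A is grammatical.

A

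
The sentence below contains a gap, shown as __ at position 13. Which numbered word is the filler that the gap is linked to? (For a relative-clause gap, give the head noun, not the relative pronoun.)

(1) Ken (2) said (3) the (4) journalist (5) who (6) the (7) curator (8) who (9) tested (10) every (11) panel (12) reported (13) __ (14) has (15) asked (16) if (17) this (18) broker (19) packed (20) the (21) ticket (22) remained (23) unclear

The gap at 13 is the subject of "asked", inside a relative clause.
The relative pronoun is "who" (word 5); it is bound by the head noun immediately before it.
Its filler is the head noun "journalist", at word 4.

4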